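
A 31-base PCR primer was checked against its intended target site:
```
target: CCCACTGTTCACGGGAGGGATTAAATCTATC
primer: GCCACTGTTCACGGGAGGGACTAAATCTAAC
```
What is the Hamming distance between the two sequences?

3

Mismatches (1-based): position 1: C→G; position 21: T→C; position 30: T→A.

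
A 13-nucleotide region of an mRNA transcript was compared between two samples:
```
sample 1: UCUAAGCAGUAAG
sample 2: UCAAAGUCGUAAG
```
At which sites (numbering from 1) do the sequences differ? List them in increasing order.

3, 7, 8

Scanning 1-based: 3: U/A; 7: C/U; 8: A/C.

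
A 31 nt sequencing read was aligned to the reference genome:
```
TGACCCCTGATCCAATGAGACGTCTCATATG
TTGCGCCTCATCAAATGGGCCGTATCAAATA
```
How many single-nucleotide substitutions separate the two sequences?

Comparing position by position, 10 bases differ: 2 (G/T), 3 (A/G), 5 (C/G), 9 (G/C), 13 (C/A), 18 (A/G), 20 (A/C), 24 (C/A), 28 (T/A), 31 (G/A).

10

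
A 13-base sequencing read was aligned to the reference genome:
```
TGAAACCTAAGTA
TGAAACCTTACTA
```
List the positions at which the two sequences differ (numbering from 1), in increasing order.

Scanning 1-based: 9: A/T; 11: G/C.

9, 11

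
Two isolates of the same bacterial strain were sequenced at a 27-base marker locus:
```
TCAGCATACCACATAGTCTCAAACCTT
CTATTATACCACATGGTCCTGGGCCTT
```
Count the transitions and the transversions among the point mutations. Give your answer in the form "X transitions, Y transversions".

9 transitions, 1 transversion

Transitions (purine↔purine or pyrimidine↔pyrimidine): 1 T→C, 2 C→T, 5 C→T, 15 A→G, 19 T→C, 20 C→T, 21 A→G, 22 A→G, 23 A→G.
Transversions (purine↔pyrimidine): 4 G→T.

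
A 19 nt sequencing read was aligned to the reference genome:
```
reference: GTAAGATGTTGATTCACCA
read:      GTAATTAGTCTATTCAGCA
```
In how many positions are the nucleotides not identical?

6

Comparing position by position, 6 positions differ: 5 (G/T), 6 (A/T), 7 (T/A), 10 (T/C), 11 (G/T), 17 (C/G).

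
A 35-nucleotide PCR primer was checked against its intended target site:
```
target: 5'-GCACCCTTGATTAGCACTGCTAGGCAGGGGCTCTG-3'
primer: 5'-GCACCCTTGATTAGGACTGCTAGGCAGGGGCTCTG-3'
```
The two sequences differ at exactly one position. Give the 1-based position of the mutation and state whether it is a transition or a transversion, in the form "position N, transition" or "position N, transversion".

position 15, transversion

The sequences differ only at position 15: C→G (pyrimidine→purine), a transversion.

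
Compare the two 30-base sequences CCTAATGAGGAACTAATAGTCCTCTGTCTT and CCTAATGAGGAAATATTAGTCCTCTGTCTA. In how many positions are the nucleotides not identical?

3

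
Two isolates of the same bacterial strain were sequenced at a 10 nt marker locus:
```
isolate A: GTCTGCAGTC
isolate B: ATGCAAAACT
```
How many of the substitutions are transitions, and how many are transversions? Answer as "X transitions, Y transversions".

Mismatches (1-based):
base 1: G→A (purine→purine, transition)
base 3: C→G (pyrimidine→purine, transversion)
base 4: T→C (pyrimidine→pyrimidine, transition)
base 5: G→A (purine→purine, transition)
base 6: C→A (pyrimidine→purine, transversion)
base 8: G→A (purine→purine, transition)
base 9: T→C (pyrimidine→pyrimidine, transition)
base 10: C→T (pyrimidine→pyrimidine, transition)

6 transitions, 2 transversions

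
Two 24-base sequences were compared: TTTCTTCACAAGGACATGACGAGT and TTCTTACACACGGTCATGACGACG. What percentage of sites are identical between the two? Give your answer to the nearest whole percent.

71%

Mismatches at positions 3, 4, 6, 11, 14, 23, 24 (1-based): 7 of 24.
Identical positions: 17/24 = 70.83% → 71%.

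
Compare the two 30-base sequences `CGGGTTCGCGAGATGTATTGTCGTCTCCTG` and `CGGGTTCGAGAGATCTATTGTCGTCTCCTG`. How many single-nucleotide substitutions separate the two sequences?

2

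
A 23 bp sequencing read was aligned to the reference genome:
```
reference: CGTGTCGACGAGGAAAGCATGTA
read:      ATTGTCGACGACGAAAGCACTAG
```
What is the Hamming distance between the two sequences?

Comparing position by position, 7 sites differ: 1 (C/A), 2 (G/T), 12 (G/C), 20 (T/C), 21 (G/T), 22 (T/A), 23 (A/G).

7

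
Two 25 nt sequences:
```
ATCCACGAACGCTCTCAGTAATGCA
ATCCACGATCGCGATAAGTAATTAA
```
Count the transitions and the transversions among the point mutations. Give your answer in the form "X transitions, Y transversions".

0 transitions, 6 transversions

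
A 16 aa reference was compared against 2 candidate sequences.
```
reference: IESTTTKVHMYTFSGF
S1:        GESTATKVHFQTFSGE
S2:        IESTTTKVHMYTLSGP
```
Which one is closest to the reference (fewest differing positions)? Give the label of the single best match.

S2

S1 differs at 5 positions; S2 differs at 2 positions. The closest is S2.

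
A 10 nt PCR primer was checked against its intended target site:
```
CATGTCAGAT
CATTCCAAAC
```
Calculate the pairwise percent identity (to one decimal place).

4 positions differ (4, 5, 8, 10), so 6 of 10 match: 6/10 = 60%.

60.0%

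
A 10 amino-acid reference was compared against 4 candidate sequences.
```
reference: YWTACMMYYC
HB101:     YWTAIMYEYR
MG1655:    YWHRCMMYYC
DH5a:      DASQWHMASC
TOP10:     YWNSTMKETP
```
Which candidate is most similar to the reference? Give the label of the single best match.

Hamming distances to reference — HB101: 4; MG1655: 2; DH5a: 8; TOP10: 7.
Smallest is MG1655 with 2 mismatches.

MG1655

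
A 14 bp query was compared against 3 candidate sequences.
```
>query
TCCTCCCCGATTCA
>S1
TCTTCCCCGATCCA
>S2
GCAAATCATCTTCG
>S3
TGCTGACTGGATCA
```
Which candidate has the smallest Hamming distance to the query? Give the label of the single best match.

S1

S1 differs at 2 bases; S2 differs at 9 bases; S3 differs at 6 bases. The closest is S1.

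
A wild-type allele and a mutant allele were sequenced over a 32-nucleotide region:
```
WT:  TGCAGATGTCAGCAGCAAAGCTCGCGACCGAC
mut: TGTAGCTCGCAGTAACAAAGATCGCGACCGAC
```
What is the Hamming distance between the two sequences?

Mismatches (1-based): site 3: C→T; site 6: A→C; site 8: G→C; site 9: T→G; site 13: C→T; site 15: G→A; site 21: C→A.

7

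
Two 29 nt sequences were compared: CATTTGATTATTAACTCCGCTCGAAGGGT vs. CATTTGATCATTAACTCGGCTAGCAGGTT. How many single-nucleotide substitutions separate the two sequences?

The sequences differ at sites 9, 18, 22, 24, 28 (1-based) — 5 in total.

5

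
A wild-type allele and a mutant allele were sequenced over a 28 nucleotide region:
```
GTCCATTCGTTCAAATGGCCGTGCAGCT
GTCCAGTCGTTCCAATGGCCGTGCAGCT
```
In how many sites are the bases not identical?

The sequences differ at sites 6, 13 (1-based) — 2 in total.

2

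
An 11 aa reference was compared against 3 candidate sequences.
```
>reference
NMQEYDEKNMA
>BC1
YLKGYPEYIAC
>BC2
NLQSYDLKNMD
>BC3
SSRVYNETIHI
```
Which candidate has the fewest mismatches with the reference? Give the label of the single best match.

BC2

BC1 differs at 9 residues; BC2 differs at 4 residues; BC3 differs at 9 residues. The closest is BC2.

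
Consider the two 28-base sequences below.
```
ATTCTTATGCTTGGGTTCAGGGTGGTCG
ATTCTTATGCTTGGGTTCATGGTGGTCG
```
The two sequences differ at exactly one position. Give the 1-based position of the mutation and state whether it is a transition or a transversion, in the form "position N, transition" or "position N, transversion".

Position 20 changes G→T. G is a purine and T is a pyrimidine, so this is a transversion.

position 20, transversion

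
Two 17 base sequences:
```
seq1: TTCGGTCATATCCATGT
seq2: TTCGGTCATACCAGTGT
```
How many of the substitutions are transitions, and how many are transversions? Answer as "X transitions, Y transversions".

2 transitions, 1 transversion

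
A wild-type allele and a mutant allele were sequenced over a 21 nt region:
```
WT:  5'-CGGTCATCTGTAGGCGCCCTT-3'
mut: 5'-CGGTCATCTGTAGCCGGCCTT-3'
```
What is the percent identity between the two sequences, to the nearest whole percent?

90%

2 positions differ (14, 17), so 19 of 21 match: 19/21 = 90.48%.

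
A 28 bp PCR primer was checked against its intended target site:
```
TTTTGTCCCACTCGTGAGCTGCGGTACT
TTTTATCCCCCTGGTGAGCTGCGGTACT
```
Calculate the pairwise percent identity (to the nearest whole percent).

89%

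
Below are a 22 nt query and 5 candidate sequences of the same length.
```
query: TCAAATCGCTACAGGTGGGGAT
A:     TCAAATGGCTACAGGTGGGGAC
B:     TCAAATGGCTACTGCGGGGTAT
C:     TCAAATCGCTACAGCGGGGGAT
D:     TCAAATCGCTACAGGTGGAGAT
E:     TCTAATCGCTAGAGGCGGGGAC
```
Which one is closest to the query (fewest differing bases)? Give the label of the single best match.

D

Hamming distances to query — A: 2; B: 5; C: 2; D: 1; E: 4.
Smallest is D with 1 mismatch.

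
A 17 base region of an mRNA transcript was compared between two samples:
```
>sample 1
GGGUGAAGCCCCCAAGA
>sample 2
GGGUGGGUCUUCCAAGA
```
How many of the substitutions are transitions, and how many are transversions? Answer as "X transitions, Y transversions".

4 transitions, 1 transversion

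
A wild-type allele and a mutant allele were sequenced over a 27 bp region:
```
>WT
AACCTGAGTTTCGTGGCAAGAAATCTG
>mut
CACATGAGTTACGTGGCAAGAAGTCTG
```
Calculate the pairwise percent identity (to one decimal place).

85.2%

Mismatches at positions 1, 4, 11, 23 (1-based): 4 of 27.
Identical positions: 23/27 = 85.19% → 85.2%.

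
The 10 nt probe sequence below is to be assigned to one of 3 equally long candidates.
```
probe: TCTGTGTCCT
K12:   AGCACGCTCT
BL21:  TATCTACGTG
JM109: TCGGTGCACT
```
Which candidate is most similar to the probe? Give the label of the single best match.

JM109

Hamming distances to probe — K12: 7; BL21: 7; JM109: 3.
Smallest is JM109 with 3 mismatches.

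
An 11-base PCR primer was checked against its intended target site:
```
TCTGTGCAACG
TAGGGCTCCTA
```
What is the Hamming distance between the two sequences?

9

Comparing position by position, 9 bases differ: 2 (C/A), 3 (T/G), 5 (T/G), 6 (G/C), 7 (C/T), 8 (A/C), 9 (A/C), 10 (C/T), 11 (G/A).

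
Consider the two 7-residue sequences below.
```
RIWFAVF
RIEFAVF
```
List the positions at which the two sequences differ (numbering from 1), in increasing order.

Differences at position 3 (W→E).

3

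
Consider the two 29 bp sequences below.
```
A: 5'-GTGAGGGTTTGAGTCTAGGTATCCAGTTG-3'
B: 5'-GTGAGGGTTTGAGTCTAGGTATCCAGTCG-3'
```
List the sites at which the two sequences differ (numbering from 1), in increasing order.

Scanning 1-based: 28: T/C.

28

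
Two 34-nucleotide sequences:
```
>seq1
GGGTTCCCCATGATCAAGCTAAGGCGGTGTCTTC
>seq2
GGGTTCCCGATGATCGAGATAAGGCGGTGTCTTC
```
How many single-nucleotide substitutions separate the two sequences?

3

Comparing position by position, 3 positions differ: 9 (C/G), 16 (A/G), 19 (C/A).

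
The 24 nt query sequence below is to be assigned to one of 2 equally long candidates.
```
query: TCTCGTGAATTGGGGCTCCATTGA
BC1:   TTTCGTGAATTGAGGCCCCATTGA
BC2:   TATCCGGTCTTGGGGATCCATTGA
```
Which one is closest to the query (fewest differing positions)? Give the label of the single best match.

Hamming distances to query — BC1: 3; BC2: 6.
Smallest is BC1 with 3 mismatches.

BC1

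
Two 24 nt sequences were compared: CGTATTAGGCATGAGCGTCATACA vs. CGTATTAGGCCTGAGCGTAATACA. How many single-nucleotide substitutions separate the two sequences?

The sequences differ at bases 11, 19 (1-based) — 2 in total.

2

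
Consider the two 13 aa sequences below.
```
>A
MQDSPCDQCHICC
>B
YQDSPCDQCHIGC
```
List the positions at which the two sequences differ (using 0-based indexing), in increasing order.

0, 11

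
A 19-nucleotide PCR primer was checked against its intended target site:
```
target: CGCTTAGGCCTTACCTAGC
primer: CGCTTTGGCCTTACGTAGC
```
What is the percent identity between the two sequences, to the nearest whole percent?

89%

Mismatches at positions 6, 15 (1-based): 2 of 19.
Identical positions: 17/19 = 89.47% → 89%.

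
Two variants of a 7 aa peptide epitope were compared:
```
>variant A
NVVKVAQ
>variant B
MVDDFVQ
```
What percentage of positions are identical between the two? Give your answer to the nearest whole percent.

5 positions differ (1, 3, 4, 5, 6), so 2 of 7 match: 2/7 = 28.57%.

29%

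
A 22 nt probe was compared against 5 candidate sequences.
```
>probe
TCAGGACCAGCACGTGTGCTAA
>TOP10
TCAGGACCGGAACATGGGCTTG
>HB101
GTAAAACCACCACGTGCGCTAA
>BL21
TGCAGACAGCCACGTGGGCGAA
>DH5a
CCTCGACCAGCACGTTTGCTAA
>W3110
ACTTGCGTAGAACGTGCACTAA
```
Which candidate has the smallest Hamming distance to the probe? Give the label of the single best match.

DH5a

Hamming distances to probe — TOP10: 6; HB101: 6; BL21: 8; DH5a: 4; W3110: 9.
Smallest is DH5a with 4 mismatches.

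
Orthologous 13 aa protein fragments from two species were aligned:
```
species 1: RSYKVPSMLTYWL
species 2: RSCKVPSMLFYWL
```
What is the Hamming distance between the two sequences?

2

Mismatches (1-based): position 3: Y→C; position 10: T→F.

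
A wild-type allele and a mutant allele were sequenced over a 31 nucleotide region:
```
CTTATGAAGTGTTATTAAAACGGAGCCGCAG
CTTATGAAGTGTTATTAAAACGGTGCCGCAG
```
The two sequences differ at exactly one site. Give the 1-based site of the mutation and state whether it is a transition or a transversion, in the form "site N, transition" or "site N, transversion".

Site 24 changes A→T. A is a purine and T is a pyrimidine, so this is a transversion.

site 24, transversion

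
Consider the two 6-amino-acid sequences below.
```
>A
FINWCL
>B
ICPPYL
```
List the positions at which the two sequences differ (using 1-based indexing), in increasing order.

1, 2, 3, 4, 5

Scanning 1-based: 1: F/I; 2: I/C; 3: N/P; 4: W/P; 5: C/Y.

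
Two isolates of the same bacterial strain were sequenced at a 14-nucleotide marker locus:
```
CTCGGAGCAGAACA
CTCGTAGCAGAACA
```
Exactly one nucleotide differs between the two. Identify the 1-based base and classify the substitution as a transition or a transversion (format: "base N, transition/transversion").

base 5, transversion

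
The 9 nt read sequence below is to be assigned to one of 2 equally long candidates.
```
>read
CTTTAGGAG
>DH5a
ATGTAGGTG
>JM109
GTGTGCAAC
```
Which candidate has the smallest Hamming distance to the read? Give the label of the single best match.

DH5a

DH5a differs at 3 positions; JM109 differs at 6 positions. The closest is DH5a.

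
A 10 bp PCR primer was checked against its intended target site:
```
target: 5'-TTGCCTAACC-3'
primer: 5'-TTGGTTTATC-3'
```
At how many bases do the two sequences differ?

4

Comparing position by position, 4 bases differ: 4 (C/G), 5 (C/T), 7 (A/T), 9 (C/T).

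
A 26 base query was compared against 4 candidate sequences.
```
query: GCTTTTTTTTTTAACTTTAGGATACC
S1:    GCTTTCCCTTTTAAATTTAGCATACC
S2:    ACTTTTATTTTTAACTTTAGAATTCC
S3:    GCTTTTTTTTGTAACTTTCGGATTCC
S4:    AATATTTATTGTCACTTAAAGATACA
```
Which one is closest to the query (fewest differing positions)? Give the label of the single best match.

S3

Hamming distances to query — S1: 5; S2: 4; S3: 3; S4: 9.
Smallest is S3 with 3 mismatches.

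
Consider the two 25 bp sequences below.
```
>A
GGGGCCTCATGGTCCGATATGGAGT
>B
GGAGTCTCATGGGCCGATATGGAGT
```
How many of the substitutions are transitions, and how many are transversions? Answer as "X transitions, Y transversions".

Transitions (purine↔purine or pyrimidine↔pyrimidine): 3 G→A, 5 C→T.
Transversions (purine↔pyrimidine): 13 T→G.

2 transitions, 1 transversion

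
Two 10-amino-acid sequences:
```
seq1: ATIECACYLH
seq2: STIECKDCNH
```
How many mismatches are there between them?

The sequences differ at residues 1, 6, 7, 8, 9 (1-based) — 5 in total.

5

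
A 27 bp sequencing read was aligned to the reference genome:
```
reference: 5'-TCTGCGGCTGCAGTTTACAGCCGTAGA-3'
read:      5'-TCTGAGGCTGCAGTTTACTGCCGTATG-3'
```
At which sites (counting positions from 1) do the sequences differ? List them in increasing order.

5, 19, 26, 27

Differences at site 5 (C→A), site 19 (A→T), site 26 (G→T), site 27 (A→G).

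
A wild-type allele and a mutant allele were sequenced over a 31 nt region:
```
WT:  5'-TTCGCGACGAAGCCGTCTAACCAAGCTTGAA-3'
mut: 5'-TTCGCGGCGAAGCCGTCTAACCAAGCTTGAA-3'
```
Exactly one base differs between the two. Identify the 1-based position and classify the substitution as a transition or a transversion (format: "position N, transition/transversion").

position 7, transition

Position 7 changes A→G. A is a purine and G is a purine, so this is a transition.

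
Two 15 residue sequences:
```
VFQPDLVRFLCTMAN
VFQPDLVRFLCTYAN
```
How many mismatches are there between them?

Mismatches (1-based): position 13: M→Y.

1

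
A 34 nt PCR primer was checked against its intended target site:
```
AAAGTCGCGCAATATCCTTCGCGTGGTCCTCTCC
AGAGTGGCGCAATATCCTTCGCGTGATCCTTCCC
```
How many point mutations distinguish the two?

The sequences differ at positions 2, 6, 26, 31, 32 (1-based) — 5 in total.

5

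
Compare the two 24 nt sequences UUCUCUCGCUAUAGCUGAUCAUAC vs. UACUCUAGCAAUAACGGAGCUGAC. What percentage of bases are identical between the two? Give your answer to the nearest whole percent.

Mismatches at positions 2, 7, 10, 14, 16, 19, 21, 22 (1-based): 8 of 24.
Identical positions: 16/24 = 66.67% → 67%.

67%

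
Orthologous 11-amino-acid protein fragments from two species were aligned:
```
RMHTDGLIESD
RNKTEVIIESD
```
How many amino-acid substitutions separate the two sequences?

5

Mismatches (1-based): residue 2: M→N; residue 3: H→K; residue 5: D→E; residue 6: G→V; residue 7: L→I.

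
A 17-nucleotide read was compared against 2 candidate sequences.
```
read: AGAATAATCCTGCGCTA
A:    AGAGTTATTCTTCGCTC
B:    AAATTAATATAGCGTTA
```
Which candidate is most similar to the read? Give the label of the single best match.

A

Hamming distances to read — A: 5; B: 6.
Smallest is A with 5 mismatches.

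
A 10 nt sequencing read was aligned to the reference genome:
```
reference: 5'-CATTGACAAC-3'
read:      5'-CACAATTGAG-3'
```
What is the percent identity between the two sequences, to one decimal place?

Mismatches at positions 3, 4, 5, 6, 7, 8, 10 (1-based): 7 of 10.
Identical positions: 3/10 = 30% → 30.0%.

30.0%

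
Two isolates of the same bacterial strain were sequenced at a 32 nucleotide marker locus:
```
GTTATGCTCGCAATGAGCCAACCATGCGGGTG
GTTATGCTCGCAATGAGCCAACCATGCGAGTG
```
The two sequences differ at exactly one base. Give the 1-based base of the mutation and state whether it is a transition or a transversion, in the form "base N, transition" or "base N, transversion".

base 29, transition

Base 29 changes G→A. G is a purine and A is a purine, so this is a transition.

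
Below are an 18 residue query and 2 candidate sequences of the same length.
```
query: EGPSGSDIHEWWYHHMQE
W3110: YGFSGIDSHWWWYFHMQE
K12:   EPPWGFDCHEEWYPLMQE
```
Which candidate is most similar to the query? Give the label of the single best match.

W3110 differs at 6 positions; K12 differs at 7 positions. The closest is W3110.

W3110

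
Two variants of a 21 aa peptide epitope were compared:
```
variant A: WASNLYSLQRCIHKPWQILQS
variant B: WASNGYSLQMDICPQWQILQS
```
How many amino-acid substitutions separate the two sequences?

Comparing position by position, 6 residues differ: 5 (L/G), 10 (R/M), 11 (C/D), 13 (H/C), 14 (K/P), 15 (P/Q).

6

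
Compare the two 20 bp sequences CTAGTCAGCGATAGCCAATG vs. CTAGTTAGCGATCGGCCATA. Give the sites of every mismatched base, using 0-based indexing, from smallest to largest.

Differences at site 5 (C→T), site 12 (A→C), site 14 (C→G), site 16 (A→C), site 19 (G→A).

5, 12, 14, 16, 19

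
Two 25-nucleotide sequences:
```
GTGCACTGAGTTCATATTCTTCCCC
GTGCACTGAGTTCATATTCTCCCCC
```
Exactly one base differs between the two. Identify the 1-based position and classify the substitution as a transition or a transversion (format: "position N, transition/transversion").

position 21, transition

Position 21 changes T→C. T is a pyrimidine and C is a pyrimidine, so this is a transition.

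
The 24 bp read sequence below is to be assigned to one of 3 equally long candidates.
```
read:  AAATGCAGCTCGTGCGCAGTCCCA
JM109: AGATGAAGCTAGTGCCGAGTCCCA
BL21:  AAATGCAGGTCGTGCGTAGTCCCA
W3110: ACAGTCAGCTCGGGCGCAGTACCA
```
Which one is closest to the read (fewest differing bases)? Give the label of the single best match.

JM109 differs at 5 bases; BL21 differs at 2 bases; W3110 differs at 5 bases. The closest is BL21.

BL21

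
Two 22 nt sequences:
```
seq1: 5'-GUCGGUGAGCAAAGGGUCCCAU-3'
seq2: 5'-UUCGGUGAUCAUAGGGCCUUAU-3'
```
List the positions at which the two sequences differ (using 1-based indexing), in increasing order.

1, 9, 12, 17, 19, 20

Differences at position 1 (G→U), position 9 (G→U), position 12 (A→U), position 17 (U→C), position 19 (C→U), position 20 (C→U).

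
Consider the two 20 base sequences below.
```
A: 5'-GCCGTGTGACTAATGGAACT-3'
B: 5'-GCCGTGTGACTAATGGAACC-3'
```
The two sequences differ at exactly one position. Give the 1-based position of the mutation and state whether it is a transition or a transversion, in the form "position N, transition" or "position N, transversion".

The sequences differ only at position 20: T→C (pyrimidine→pyrimidine), a transition.

position 20, transition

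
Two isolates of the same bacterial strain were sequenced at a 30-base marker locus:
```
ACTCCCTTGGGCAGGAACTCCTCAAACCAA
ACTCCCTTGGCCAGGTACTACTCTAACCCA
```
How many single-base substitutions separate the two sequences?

The sequences differ at positions 11, 16, 20, 24, 29 (1-based) — 5 in total.

5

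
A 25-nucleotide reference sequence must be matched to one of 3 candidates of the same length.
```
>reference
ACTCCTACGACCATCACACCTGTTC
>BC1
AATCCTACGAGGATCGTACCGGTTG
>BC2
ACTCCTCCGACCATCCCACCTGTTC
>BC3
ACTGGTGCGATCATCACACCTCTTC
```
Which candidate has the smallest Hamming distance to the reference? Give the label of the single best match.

BC1 differs at 7 sites; BC2 differs at 2 sites; BC3 differs at 5 sites. The closest is BC2.

BC2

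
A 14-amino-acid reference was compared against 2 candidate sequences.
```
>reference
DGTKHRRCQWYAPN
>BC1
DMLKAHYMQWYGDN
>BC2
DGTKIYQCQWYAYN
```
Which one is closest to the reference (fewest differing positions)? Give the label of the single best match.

Hamming distances to reference — BC1: 8; BC2: 4.
Smallest is BC2 with 4 mismatches.

BC2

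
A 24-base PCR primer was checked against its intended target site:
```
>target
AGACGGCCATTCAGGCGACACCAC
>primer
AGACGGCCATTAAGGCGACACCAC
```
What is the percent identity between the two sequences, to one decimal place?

95.8%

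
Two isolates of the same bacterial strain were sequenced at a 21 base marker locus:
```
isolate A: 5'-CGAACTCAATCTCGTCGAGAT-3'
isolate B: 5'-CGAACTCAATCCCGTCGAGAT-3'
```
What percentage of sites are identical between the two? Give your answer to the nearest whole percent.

Mismatch at position 12 (1-based): 1 of 21.
Identical positions: 20/21 = 95.24% → 95%.

95%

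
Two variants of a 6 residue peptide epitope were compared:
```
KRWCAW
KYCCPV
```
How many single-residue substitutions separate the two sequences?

4

Mismatches (1-based): position 2: R→Y; position 3: W→C; position 5: A→P; position 6: W→V.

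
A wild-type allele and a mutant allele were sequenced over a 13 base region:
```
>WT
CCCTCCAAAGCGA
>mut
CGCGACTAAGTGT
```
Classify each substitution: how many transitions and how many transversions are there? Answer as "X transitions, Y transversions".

1 transition, 5 transversions

Transitions (purine↔purine or pyrimidine↔pyrimidine): 11 C→T.
Transversions (purine↔pyrimidine): 2 C→G, 4 T→G, 5 C→A, 7 A→T, 13 A→T.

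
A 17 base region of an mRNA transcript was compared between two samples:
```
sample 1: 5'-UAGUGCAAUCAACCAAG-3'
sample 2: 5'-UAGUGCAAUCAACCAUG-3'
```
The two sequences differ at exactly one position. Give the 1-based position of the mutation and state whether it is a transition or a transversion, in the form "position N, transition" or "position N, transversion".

The sequences differ only at position 16: A→U (purine→pyrimidine), a transversion.

position 16, transversion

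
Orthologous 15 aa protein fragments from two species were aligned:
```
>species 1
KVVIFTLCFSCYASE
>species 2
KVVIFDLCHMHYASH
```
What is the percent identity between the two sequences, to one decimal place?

66.7%

5 positions differ (6, 9, 10, 11, 15), so 10 of 15 match: 10/15 = 66.67%.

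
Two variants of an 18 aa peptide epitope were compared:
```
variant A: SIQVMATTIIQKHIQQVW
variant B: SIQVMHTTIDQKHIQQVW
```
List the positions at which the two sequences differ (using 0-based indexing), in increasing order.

Differences at position 5 (A→H), position 9 (I→D).

5, 9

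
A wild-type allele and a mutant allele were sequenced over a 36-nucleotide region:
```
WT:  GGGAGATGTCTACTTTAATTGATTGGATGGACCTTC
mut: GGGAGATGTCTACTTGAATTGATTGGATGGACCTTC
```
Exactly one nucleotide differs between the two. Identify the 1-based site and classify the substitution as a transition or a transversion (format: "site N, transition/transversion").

The sequences differ only at site 16: T→G (pyrimidine→purine), a transversion.

site 16, transversion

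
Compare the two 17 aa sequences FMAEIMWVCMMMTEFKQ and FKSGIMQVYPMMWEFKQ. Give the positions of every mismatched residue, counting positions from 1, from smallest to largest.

Differences at position 2 (M→K), position 3 (A→S), position 4 (E→G), position 7 (W→Q), position 9 (C→Y), position 10 (M→P), position 13 (T→W).

2, 3, 4, 7, 9, 10, 13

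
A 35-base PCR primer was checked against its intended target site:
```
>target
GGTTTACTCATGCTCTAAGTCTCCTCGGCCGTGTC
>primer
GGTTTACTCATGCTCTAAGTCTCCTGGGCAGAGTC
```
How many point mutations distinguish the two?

Mismatches (1-based): base 26: C→G; base 30: C→A; base 32: T→A.

3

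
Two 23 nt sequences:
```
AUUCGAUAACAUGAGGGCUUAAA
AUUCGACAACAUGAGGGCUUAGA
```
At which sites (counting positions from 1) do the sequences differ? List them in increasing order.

7, 22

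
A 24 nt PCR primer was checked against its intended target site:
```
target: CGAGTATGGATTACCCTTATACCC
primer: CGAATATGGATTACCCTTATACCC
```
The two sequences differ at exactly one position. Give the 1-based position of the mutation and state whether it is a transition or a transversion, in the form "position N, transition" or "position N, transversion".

Position 4 changes G→A. G is a purine and A is a purine, so this is a transition.

position 4, transition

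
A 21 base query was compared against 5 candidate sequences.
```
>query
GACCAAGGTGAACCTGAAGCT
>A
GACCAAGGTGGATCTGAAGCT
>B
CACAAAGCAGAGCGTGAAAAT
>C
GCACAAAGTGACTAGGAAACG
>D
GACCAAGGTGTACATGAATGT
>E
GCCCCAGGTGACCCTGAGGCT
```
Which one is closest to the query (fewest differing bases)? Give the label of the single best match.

A

A differs at 2 bases; B differs at 8 bases; C differs at 9 bases; D differs at 4 bases; E differs at 4 bases. The closest is A.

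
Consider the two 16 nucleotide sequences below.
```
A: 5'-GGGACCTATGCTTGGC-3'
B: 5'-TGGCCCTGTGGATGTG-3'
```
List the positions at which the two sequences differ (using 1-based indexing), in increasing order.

1, 4, 8, 11, 12, 15, 16

Scanning 1-based: 1: G/T; 4: A/C; 8: A/G; 11: C/G; 12: T/A; 15: G/T; 16: C/G.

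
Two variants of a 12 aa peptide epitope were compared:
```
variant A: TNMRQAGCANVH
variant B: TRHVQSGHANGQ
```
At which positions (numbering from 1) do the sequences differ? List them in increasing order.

2, 3, 4, 6, 8, 11, 12

Scanning 1-based: 2: N/R; 3: M/H; 4: R/V; 6: A/S; 8: C/H; 11: V/G; 12: H/Q.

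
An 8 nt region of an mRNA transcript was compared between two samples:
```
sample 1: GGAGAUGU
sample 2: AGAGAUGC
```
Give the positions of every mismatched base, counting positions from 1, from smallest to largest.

1, 8

Differences at position 1 (G→A), position 8 (U→C).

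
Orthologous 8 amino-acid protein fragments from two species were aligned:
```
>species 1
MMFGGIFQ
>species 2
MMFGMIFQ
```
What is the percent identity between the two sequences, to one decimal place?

87.5%

Mismatch at position 5 (1-based): 1 of 8.
Identical positions: 7/8 = 87.5% → 87.5%.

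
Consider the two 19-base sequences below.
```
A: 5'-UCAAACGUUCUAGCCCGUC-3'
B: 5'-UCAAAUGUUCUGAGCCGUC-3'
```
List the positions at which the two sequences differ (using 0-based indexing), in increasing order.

Scanning 0-based: 5: C/U; 11: A/G; 12: G/A; 13: C/G.

5, 11, 12, 13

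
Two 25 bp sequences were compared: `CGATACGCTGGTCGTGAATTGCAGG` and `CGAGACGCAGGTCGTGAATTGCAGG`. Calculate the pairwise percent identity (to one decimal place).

2 positions differ (4, 9), so 23 of 25 match: 23/25 = 92%.

92.0%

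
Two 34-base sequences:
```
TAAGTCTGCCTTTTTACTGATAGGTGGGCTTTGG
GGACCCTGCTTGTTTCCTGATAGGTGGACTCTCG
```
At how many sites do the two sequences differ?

The sequences differ at sites 1, 2, 4, 5, 10, 12, 16, 28, 31, 33 (1-based) — 10 in total.

10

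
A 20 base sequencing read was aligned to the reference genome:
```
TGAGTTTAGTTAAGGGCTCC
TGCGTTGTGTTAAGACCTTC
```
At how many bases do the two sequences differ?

Mismatches (1-based): base 3: A→C; base 7: T→G; base 8: A→T; base 15: G→A; base 16: G→C; base 19: C→T.

6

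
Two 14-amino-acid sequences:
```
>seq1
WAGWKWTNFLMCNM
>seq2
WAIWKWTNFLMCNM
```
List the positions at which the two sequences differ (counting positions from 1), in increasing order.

Differences at position 3 (G→I).

3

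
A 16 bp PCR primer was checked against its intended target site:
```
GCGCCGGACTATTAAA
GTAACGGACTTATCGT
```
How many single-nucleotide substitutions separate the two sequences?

The sequences differ at positions 2, 3, 4, 11, 12, 14, 15, 16 (1-based) — 8 in total.

8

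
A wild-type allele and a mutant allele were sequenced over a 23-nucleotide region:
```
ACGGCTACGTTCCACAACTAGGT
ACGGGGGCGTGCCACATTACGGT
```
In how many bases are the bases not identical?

Comparing position by position, 8 bases differ: 5 (C/G), 6 (T/G), 7 (A/G), 11 (T/G), 17 (A/T), 18 (C/T), 19 (T/A), 20 (A/C).

8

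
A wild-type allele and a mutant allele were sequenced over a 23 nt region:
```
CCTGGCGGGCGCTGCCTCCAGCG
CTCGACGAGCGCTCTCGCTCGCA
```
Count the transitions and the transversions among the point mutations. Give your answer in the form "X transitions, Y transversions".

7 transitions, 3 transversions

Mismatches (1-based):
site 2: C→T (pyrimidine→pyrimidine, transition)
site 3: T→C (pyrimidine→pyrimidine, transition)
site 5: G→A (purine→purine, transition)
site 8: G→A (purine→purine, transition)
site 14: G→C (purine→pyrimidine, transversion)
site 15: C→T (pyrimidine→pyrimidine, transition)
site 17: T→G (pyrimidine→purine, transversion)
site 19: C→T (pyrimidine→pyrimidine, transition)
site 20: A→C (purine→pyrimidine, transversion)
site 23: G→A (purine→purine, transition)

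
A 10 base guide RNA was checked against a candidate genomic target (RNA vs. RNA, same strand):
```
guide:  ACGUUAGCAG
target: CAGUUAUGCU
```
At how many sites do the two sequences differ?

The sequences differ at sites 1, 2, 7, 8, 9, 10 (1-based) — 6 in total.

6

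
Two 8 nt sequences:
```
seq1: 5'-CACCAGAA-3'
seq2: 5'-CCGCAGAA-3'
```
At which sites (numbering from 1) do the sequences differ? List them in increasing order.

2, 3

Scanning 1-based: 2: A/C; 3: C/G.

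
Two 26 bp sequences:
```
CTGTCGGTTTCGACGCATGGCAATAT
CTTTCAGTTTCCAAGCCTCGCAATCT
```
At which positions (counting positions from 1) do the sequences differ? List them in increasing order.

3, 6, 12, 14, 17, 19, 25

Differences at position 3 (G→T), position 6 (G→A), position 12 (G→C), position 14 (C→A), position 17 (A→C), position 19 (G→C), position 25 (A→C).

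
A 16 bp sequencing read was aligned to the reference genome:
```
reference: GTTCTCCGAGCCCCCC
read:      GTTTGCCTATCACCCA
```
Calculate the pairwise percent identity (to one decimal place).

Mismatches at positions 4, 5, 8, 10, 12, 16 (1-based): 6 of 16.
Identical positions: 10/16 = 62.5% → 62.5%.

62.5%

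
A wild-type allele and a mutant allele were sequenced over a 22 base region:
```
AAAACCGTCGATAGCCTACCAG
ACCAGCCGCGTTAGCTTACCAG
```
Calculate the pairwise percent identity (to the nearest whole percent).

Mismatches at positions 2, 3, 5, 7, 8, 11, 16 (1-based): 7 of 22.
Identical positions: 15/22 = 68.18% → 68%.

68%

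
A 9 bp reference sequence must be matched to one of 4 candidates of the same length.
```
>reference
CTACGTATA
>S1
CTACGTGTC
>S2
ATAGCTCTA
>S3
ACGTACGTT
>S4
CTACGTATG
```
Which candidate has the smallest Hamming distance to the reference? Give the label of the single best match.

Hamming distances to reference — S1: 2; S2: 4; S3: 8; S4: 1.
Smallest is S4 with 1 mismatch.

S4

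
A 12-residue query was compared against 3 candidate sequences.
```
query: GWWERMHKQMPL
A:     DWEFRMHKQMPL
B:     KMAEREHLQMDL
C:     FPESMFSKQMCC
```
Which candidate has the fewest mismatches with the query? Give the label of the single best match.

A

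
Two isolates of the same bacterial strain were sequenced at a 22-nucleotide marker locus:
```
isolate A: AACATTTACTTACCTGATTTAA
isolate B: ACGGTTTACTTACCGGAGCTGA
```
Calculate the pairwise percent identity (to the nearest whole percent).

68%

Mismatches at positions 2, 3, 4, 15, 18, 19, 21 (1-based): 7 of 22.
Identical positions: 15/22 = 68.18% → 68%.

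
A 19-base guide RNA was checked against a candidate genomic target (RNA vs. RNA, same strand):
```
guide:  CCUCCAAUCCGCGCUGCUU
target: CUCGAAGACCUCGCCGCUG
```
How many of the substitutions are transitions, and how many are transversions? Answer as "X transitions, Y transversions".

4 transitions, 5 transversions

Mismatches (1-based):
position 2: C→U (pyrimidine→pyrimidine, transition)
position 3: U→C (pyrimidine→pyrimidine, transition)
position 4: C→G (pyrimidine→purine, transversion)
position 5: C→A (pyrimidine→purine, transversion)
position 7: A→G (purine→purine, transition)
position 8: U→A (pyrimidine→purine, transversion)
position 11: G→U (purine→pyrimidine, transversion)
position 15: U→C (pyrimidine→pyrimidine, transition)
position 19: U→G (pyrimidine→purine, transversion)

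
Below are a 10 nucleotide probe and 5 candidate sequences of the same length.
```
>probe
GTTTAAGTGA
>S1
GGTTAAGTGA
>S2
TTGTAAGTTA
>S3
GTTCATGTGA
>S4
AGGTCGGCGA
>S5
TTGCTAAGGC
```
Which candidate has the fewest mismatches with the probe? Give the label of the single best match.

Hamming distances to probe — S1: 1; S2: 3; S3: 2; S4: 6; S5: 7.
Smallest is S1 with 1 mismatch.

S1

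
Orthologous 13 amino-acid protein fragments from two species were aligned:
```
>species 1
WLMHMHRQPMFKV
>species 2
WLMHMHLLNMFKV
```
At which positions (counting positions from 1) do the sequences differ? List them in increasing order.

Differences at position 7 (R→L), position 8 (Q→L), position 9 (P→N).

7, 8, 9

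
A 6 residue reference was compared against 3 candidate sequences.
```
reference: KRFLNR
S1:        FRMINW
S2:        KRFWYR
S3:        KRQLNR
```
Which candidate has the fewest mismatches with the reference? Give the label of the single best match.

S3

Hamming distances to reference — S1: 4; S2: 2; S3: 1.
Smallest is S3 with 1 mismatch.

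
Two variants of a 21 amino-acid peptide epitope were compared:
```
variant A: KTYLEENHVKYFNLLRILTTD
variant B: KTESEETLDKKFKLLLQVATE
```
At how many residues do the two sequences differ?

Comparing position by position, 12 residues differ: 3 (Y/E), 4 (L/S), 7 (N/T), 8 (H/L), 9 (V/D), 11 (Y/K), 13 (N/K), 16 (R/L), 17 (I/Q), 18 (L/V), 19 (T/A), 21 (D/E).

12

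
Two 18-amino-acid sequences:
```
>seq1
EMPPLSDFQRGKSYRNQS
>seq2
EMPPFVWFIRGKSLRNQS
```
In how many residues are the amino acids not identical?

5

Mismatches (1-based): residue 5: L→F; residue 6: S→V; residue 7: D→W; residue 9: Q→I; residue 14: Y→L.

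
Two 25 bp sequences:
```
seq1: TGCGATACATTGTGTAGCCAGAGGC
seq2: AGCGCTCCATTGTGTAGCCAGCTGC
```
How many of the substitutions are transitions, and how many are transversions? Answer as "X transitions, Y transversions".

Mismatches (1-based):
position 1: T→A (pyrimidine→purine, transversion)
position 5: A→C (purine→pyrimidine, transversion)
position 7: A→C (purine→pyrimidine, transversion)
position 22: A→C (purine→pyrimidine, transversion)
position 23: G→T (purine→pyrimidine, transversion)

0 transitions, 5 transversions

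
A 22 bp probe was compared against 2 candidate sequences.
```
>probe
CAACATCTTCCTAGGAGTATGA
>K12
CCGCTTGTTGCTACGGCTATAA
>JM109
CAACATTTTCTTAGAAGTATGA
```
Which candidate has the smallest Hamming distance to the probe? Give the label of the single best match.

Hamming distances to probe — K12: 9; JM109: 3.
Smallest is JM109 with 3 mismatches.

JM109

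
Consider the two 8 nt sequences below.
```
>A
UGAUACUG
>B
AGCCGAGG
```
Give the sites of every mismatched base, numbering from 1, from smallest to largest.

Scanning 1-based: 1: U/A; 3: A/C; 4: U/C; 5: A/G; 6: C/A; 7: U/G.

1, 3, 4, 5, 6, 7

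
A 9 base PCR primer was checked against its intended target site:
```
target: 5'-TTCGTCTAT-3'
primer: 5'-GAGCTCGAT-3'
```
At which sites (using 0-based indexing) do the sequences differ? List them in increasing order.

0, 1, 2, 3, 6

Differences at site 0 (T→G), site 1 (T→A), site 2 (C→G), site 3 (G→C), site 6 (T→G).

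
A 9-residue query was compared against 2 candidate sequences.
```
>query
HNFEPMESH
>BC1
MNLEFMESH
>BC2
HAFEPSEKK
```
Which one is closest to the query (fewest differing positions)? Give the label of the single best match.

BC1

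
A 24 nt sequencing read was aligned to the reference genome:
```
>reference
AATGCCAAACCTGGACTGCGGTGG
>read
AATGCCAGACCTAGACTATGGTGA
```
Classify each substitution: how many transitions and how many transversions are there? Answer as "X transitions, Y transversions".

Transitions (purine↔purine or pyrimidine↔pyrimidine): 8 A→G, 13 G→A, 18 G→A, 19 C→T, 24 G→A.
Transversions (purine↔pyrimidine): none.

5 transitions, 0 transversions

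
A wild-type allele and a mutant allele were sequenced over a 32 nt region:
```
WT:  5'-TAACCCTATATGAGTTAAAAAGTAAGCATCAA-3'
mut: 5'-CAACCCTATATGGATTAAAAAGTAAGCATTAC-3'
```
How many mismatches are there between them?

5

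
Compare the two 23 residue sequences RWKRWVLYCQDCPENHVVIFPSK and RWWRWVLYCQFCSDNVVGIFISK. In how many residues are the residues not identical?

7

The sequences differ at residues 3, 11, 13, 14, 16, 18, 21 (1-based) — 7 in total.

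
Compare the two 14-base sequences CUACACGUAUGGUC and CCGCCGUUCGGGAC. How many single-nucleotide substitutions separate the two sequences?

The sequences differ at sites 2, 3, 5, 6, 7, 9, 10, 13 (1-based) — 8 in total.

8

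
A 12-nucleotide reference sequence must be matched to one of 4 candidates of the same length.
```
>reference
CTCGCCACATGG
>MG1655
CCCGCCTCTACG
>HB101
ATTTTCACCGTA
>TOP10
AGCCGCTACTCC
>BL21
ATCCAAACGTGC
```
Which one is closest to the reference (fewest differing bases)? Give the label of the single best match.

MG1655 differs at 5 bases; HB101 differs at 8 bases; TOP10 differs at 9 bases; BL21 differs at 6 bases. The closest is MG1655.

MG1655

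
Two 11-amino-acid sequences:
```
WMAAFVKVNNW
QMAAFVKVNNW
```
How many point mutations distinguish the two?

Mismatches (1-based): position 1: W→Q.

1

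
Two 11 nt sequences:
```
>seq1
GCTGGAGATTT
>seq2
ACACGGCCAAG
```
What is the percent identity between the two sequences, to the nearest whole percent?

Mismatches at positions 1, 3, 4, 6, 7, 8, 9, 10, 11 (1-based): 9 of 11.
Identical positions: 2/11 = 18.18% → 18%.

18%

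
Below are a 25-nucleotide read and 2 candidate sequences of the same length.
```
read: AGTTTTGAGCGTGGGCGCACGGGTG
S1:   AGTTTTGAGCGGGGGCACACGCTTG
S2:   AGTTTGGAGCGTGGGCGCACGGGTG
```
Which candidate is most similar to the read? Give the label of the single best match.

S2

Hamming distances to read — S1: 4; S2: 1.
Smallest is S2 with 1 mismatch.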